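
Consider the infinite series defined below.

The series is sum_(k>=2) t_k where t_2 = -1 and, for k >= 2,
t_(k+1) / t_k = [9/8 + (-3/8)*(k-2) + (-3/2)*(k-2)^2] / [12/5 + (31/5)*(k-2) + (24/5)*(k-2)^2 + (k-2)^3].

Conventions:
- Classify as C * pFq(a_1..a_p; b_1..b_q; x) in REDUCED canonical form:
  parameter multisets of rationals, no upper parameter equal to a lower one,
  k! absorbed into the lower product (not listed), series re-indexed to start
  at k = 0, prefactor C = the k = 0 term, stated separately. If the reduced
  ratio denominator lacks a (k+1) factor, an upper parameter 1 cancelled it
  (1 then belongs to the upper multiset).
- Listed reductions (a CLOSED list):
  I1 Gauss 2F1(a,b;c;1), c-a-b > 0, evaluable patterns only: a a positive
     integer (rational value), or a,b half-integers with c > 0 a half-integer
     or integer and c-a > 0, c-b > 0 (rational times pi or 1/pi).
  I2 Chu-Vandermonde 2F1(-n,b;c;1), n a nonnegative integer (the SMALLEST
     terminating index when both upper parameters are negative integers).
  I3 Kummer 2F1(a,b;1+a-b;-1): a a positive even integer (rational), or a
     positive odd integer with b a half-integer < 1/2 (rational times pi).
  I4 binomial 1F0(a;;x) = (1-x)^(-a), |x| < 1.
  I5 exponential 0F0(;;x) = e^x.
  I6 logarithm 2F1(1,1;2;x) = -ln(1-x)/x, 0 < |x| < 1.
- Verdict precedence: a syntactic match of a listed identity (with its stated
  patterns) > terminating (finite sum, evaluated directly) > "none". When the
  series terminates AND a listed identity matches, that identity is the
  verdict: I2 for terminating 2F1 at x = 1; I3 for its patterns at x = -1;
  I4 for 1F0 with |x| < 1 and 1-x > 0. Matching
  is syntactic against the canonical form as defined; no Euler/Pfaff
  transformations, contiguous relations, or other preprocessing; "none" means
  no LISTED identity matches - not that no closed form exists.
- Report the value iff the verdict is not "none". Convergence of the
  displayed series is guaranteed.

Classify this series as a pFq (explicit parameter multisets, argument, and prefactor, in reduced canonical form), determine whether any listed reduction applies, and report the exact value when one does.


Canonical form: C = -1 times 2F2 with upper {-3/4, 1}, lower {4/5, 3}, x = -3/2. Verdict: none - this 2F2 at x = -3/2 matches no listed pattern, and upper {-3/4, 1} holds no stopper.

The tell: from the first term -1: roots of the ratio polynomials (prefactor -1) are the negated parameters.
Ratio: r(k) = (-3/2) * (k-3/4) (k+1) / [(k+4/5) (k+3) (k+1)] - poly over poly, x = (-3/2) from leading terms; C = -1 at k = 0.


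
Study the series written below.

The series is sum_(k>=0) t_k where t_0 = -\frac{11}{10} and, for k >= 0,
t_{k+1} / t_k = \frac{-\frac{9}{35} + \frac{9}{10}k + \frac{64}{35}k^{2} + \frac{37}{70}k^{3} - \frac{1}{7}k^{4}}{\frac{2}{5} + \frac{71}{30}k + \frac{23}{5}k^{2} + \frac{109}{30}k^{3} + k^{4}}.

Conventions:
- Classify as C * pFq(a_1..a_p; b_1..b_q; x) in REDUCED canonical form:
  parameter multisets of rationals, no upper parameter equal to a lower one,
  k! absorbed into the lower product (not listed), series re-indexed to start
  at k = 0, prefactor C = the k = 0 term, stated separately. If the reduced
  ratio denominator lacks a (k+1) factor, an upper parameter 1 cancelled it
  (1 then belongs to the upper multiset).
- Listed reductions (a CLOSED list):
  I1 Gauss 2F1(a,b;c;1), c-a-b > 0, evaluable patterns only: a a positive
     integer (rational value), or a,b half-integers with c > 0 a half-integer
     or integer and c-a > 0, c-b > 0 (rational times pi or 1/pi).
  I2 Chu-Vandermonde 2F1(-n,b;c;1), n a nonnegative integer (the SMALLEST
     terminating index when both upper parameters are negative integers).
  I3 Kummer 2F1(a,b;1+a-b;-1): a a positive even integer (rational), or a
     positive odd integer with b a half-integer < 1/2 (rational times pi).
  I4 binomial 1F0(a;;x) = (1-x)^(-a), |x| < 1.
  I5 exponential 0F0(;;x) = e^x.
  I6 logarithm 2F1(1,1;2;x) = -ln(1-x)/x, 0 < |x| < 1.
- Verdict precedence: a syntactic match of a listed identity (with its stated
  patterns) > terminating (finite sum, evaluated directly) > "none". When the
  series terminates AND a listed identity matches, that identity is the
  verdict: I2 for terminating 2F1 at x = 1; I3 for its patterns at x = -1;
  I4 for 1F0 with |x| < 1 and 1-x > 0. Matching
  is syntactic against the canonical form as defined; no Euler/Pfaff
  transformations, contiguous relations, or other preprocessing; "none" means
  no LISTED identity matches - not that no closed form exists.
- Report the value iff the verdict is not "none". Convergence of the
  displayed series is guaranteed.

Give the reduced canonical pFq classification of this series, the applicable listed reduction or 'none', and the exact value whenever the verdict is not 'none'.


At argument -\frac{1}{7}: a 3F2 with upper {-6, -\frac{1}{5}, 1}, lower {\frac{1}{3}, \frac{4}{5}}, scaled by C = -\frac{11}{10}. Verdict: terminating. (-6)_k vanishes past k = 6, leaving a 7-term sum, computed directly. Value: -\frac{92184429689}{471923080720}.

The tell: x = -\frac{1}{7} and roots of the ratio polynomials (C = -11/10, x = -1/7) are the negated parameters.
Term ratio: r(k) = -\frac{1}{7} * (k-6) (k-\frac{1}{5}) (k+1) / [(k+\frac{1}{3}) (k+\frac{4}{5}) (k+1)] - poly over poly, x = -\frac{1}{7} from leading terms; C = -\frac{11}{10} at k = 0.


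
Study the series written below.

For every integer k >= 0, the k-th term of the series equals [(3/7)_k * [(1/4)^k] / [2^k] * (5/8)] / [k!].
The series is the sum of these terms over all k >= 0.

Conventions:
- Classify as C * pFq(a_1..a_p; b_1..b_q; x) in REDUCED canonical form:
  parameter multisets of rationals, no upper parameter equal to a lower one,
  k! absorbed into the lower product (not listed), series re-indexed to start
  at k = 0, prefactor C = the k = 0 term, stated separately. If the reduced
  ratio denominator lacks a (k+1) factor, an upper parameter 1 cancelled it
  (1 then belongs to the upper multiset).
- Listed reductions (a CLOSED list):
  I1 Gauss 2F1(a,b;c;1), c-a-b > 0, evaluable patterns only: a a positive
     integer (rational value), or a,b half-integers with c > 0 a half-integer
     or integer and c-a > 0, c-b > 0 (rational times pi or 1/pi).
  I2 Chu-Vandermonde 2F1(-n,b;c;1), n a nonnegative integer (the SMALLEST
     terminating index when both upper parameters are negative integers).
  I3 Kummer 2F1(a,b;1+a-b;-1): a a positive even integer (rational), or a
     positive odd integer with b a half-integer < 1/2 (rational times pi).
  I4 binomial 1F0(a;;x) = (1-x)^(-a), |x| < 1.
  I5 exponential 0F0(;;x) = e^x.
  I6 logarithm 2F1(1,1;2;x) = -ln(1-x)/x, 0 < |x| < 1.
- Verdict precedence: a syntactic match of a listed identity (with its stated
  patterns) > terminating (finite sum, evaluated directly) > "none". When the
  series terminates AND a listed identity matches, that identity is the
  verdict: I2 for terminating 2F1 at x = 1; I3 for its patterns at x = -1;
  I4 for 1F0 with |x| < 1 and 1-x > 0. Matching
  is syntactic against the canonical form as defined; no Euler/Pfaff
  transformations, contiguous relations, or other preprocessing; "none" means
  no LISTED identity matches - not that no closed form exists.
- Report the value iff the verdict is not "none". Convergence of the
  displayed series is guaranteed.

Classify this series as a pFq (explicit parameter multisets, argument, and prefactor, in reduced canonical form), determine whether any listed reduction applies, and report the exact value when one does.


x = 1/8 here; the reduced form reads 1F0, upper {3/7}, lower {-}, C = 5/8. Verdict: the binomial series (I4) fires (the 1F0 binomial series: exponent -3/7, x = 1/8). Sum: (5/8) * (7/8)^(-3/7).

Structural cue: x = (1/8) and the two k-th powers (C = 5/8, x = 1/8) combine into one argument.
Term ratio: r(k) = (1/8) * (k+3/7) / [(k+1)] - rational in k. x = (1/8); t_0 = 5/8; negate the roots.


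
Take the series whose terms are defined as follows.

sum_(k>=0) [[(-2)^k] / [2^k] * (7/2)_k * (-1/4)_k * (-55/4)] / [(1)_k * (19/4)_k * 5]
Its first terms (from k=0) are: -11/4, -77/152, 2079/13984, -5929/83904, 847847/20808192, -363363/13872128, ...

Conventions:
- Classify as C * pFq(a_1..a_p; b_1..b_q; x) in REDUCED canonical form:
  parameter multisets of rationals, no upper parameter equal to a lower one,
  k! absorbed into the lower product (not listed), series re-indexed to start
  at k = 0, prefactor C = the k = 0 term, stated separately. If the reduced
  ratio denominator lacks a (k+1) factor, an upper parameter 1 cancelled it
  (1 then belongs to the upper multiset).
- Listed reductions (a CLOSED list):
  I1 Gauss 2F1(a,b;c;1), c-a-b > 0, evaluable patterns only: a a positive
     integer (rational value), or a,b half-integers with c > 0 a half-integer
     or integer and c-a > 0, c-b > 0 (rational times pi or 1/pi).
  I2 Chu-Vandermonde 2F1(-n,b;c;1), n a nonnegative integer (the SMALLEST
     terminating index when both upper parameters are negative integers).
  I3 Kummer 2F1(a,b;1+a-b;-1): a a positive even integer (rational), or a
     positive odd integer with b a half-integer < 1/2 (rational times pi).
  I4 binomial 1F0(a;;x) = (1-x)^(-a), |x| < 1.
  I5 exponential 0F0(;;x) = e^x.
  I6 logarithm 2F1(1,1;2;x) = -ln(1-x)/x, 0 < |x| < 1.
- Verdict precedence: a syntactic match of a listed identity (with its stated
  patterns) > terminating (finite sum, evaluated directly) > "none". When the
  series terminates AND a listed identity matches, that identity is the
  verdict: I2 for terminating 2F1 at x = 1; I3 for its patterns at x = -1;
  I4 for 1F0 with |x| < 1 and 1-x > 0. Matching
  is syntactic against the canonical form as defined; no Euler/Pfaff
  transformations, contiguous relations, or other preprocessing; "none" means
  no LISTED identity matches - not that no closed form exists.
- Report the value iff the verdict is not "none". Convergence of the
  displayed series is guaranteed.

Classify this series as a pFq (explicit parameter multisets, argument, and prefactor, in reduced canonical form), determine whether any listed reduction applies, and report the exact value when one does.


The series (x = -1) is 2F1: upper {-1/4, 7/2}, lower {19/4}, prefactor -11/4. Verdict: none (x = -1): each listed identity misses the multisets {-1/4, 7/2} ; {19/4}.

The tell: from the first term -11/4: the two k-th powers (C = -11/4, x = -1) combine into one argument.
Term ratio: r(k) = (-1) * (k-1/4) (k+7/2) / [(k+19/4) (k+1)] - rational; roots negated = parameters, x = (-1), C = -11/4.


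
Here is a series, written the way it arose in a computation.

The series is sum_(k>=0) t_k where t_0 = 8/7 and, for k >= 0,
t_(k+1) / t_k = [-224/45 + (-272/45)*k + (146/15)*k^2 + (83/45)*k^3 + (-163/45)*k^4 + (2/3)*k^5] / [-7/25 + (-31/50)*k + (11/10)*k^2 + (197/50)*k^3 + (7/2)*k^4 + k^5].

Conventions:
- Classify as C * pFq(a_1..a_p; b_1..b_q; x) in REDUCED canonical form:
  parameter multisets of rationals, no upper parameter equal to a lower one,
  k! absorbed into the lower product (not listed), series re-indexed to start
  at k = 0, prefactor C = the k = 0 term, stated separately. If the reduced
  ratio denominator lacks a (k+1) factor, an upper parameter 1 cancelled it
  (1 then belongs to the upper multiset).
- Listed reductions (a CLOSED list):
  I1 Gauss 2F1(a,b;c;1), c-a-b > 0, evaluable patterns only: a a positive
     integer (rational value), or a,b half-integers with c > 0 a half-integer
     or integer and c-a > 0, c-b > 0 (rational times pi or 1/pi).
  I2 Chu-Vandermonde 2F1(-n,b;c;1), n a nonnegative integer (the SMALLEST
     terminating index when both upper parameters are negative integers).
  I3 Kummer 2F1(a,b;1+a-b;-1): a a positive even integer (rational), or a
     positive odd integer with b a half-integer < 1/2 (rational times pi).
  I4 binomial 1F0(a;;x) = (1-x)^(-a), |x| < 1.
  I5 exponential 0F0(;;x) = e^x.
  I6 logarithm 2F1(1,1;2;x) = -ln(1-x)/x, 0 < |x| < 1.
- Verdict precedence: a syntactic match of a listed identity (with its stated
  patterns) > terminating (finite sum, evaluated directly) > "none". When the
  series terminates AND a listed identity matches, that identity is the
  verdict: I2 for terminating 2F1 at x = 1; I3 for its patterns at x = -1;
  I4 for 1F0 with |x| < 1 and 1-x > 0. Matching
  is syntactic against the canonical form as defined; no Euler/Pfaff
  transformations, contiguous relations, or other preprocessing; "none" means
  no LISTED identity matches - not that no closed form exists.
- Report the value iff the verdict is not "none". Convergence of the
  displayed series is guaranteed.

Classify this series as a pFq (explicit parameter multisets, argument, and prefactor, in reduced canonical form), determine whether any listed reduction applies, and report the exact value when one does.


Canonical form: C = 8/7 times 3F2 with upper {-4, -2, -4/3}, lower {-2/5, 1}, x = 2/3. Verdict: terminating (-2 upstairs). 3 nonzero terms in all; added directly. Value: 8968/567.

Structural cue: t_0 being 8/7, the parameter 7/5 appears in both the upper and lower lists and cancels (alongside the other common factor).
Adjacent-term ratio: r(k) = (2/3) * (k-4) (k-2) (k-4/3) / [(k-2/5) (k+1) (k+1)] ; factor over Q: parameters, x = (2/3), and C = 8/7.


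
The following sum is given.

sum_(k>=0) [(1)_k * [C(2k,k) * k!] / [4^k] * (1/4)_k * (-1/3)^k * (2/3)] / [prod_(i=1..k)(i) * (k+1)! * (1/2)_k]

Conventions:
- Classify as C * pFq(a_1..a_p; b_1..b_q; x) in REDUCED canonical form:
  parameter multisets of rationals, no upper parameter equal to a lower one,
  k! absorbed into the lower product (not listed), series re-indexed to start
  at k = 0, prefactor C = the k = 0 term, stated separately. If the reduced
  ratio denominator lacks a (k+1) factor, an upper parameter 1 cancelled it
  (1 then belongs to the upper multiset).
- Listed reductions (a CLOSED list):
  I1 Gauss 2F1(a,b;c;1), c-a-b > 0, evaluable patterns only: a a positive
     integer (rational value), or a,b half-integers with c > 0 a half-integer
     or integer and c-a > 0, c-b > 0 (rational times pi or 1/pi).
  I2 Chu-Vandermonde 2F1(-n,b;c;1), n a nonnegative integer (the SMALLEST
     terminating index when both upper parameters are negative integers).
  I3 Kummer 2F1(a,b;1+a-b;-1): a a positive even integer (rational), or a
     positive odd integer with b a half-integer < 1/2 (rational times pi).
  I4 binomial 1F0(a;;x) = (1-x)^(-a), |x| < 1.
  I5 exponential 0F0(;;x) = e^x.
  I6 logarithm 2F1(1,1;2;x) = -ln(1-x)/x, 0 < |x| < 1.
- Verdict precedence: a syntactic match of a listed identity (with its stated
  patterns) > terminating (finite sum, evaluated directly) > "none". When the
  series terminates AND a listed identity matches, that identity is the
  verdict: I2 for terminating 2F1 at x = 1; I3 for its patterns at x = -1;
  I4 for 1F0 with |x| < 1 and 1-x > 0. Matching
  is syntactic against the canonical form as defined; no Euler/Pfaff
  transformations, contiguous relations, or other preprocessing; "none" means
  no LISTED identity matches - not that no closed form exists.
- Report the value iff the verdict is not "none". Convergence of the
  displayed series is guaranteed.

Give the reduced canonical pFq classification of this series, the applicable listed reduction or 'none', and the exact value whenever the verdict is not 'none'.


Reduced: x = -1/3, 2F1, upper = {1/4, 1}, lower = {2}, C = 2/3. Verdict: none - at argument -1/3 the multisets {1/4, 1} ; {2} match no listed identity.

Key step: with t_0 = 2/3, the product of the first k integers (C = 2/3, x = -1/3) is k!.
Ratio: r(k) = (-1/3) * (k+1/4) (k+1) / [(k+2) (k+1)] - rational; roots negated = parameters, x = (-1/3), C = 2/3.


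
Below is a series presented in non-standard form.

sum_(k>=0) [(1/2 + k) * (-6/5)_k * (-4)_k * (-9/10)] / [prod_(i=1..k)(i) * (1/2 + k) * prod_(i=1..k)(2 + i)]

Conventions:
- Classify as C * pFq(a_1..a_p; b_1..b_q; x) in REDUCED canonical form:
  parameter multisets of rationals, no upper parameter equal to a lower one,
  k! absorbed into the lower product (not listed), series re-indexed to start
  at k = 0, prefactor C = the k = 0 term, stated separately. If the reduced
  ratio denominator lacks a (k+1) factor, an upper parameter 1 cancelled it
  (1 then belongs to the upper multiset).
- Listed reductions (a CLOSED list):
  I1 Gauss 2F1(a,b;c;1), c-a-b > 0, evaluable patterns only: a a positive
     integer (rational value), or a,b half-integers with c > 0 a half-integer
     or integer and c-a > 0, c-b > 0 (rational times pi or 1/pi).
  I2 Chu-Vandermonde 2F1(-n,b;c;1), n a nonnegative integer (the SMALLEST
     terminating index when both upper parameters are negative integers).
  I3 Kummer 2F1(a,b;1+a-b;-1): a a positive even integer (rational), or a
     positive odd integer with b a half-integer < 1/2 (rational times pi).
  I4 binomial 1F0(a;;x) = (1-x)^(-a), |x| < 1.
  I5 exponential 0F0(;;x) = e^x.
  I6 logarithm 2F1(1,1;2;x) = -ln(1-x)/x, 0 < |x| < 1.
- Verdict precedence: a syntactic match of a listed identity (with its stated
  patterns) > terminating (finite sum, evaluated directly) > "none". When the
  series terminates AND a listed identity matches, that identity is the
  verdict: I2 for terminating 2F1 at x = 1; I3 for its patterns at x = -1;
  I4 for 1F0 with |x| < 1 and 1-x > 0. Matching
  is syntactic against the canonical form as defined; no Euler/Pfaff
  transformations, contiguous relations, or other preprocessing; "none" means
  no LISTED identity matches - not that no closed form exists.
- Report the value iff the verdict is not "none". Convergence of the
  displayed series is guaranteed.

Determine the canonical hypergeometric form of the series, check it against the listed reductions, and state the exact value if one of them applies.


The series (x = 1) is 2F1: upper {-4, -6/5}, lower {3}, prefactor -9/10. Verdict (x = 1): Vandermonde's identity (I2) applies (terminating 2F1 at x = 1 with n = 4, b = -6/5, c = 3). Hence: -76167/31250.

The tell: t_0 being -9/10, k + 1/2 divides numerator and denominator alike; C = -9/10, x = 1 after cancelling.
Step ratio: r(k) = 1 * (k-4) (k-6/5) / [(k+3) (k+1)] - rational in k, leading ratio 1; with t_0 = -9/10, classification follows.


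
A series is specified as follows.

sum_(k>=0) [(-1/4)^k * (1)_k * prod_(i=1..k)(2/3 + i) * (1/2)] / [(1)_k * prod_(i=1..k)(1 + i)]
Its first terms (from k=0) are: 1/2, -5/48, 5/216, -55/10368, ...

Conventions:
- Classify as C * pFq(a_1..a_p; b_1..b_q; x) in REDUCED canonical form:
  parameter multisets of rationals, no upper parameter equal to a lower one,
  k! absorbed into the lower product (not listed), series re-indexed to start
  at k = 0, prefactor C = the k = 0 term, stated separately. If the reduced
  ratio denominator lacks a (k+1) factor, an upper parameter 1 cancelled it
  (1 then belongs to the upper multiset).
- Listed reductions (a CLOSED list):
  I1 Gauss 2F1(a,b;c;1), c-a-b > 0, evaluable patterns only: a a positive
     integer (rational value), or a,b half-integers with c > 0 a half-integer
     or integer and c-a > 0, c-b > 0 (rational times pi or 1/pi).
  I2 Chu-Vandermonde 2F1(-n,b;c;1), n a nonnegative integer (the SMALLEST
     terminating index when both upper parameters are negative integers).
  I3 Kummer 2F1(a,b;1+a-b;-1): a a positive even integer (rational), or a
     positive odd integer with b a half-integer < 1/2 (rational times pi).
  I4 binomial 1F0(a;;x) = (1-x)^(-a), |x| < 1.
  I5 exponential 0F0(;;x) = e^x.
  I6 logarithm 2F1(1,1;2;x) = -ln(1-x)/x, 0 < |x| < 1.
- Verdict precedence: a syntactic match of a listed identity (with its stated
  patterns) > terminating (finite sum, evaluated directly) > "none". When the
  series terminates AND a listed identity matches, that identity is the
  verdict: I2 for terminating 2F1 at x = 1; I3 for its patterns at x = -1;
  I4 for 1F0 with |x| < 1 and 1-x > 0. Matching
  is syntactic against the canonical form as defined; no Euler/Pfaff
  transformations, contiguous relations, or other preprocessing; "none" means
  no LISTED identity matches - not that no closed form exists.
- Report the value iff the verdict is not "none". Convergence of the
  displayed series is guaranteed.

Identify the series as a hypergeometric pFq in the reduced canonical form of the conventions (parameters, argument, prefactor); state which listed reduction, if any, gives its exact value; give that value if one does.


Prefactor 1/2, argument -1/4: 2F1 with upper {1, 5/3} over lower {2}. Verdict: none here - no I1-I6 shape fits x = -1/4 with lower {2}.

The tell: with t_0 = 1/2, (1)_k (prefactor 1/2) is k! itself.
Term ratio: r(k) = (-1/4) * (k+1) (k+5/3) / [(k+2) (k+1)] - poly over poly, x = (-1/4) from leading terms; C = 1/2 at k = 0.


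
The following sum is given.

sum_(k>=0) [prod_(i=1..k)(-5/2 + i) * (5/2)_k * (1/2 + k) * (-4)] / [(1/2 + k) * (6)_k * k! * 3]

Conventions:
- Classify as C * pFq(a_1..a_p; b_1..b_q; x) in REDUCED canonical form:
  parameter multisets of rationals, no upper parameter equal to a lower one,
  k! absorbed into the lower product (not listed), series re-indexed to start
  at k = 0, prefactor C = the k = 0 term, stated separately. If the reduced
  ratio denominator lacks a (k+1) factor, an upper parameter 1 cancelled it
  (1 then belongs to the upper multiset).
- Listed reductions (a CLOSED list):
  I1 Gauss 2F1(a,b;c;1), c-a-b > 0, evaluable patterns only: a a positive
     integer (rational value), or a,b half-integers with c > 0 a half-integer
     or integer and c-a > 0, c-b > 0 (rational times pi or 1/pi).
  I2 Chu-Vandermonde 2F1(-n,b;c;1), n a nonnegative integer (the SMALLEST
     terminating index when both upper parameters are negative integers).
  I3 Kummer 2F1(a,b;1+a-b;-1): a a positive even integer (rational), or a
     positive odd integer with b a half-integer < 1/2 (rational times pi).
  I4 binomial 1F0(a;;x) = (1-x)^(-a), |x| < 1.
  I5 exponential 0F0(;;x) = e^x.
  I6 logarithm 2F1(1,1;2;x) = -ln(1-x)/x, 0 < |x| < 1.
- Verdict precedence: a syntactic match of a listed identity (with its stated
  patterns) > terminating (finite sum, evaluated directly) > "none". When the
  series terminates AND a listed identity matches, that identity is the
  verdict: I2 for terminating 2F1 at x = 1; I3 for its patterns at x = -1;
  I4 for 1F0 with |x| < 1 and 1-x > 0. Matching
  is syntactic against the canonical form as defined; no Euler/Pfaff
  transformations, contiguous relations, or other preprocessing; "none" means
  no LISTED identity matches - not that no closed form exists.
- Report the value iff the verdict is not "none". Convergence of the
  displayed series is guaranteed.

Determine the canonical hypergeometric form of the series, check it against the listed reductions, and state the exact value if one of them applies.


With C = -4/3: the canonical form is 2F1(-3/2, 5/2; 6; 1). Verdict: this is Gauss (I1, half-integer pattern) (x = 1; upper {-3/2, 5/2} half-integers, c = 6 in the evaluable pattern). Sum: (-262144/135135) / pi.

Structural cue: from the first term -4/3: striking the common factor k + 1/2 reduces the term (prefactor -4/3).
Adjacent-term ratio: r(k) = 1 * (k-3/2) (k+5/2) / [(k+6) (k+1)] - poly over poly, x = 1 from leading terms; C = -4/3 at k = 0.


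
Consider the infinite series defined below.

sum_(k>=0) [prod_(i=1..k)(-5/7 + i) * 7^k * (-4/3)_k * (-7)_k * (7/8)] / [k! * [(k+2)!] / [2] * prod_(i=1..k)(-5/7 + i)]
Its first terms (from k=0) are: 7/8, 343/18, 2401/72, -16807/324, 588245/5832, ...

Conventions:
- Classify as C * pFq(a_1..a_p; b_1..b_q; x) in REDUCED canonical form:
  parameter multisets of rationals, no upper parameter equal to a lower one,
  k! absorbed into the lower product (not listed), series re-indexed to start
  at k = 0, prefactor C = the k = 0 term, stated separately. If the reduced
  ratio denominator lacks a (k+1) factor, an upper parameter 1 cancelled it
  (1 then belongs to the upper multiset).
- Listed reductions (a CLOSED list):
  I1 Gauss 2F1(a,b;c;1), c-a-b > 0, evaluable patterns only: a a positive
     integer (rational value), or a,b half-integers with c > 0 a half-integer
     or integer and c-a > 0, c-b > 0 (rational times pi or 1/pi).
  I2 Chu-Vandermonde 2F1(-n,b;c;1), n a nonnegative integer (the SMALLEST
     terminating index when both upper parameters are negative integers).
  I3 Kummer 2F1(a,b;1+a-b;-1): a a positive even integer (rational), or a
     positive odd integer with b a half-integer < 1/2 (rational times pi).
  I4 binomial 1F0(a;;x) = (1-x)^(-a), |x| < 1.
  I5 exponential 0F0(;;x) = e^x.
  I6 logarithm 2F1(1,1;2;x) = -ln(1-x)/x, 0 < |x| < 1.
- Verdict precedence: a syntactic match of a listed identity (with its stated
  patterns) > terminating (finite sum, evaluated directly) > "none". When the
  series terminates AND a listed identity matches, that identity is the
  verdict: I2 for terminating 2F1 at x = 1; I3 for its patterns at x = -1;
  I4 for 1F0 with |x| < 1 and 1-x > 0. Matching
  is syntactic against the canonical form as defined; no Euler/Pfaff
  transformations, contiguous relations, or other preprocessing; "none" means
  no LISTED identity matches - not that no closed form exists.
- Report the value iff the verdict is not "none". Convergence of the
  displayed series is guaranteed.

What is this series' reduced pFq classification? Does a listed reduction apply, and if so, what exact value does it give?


Reduced: x = 7, 2F1, upper = {-7, -4/3}, lower = {3}, C = 7/8. Verdict: terminating. (-7)_k vanishes past k = 7, leaving a 8-term sum, computed directly. Its exact value is 16995349/708588.

Key step: with t_0 = 7/8, the parameter 2/7 appears in both the upper and lower lists and cancels.
Step ratio: r(k) = 7 * (k-7) (k-4/3) / [(k+3) (k+1)] - rational in k. x = 7; t_0 = 7/8; negate the roots.


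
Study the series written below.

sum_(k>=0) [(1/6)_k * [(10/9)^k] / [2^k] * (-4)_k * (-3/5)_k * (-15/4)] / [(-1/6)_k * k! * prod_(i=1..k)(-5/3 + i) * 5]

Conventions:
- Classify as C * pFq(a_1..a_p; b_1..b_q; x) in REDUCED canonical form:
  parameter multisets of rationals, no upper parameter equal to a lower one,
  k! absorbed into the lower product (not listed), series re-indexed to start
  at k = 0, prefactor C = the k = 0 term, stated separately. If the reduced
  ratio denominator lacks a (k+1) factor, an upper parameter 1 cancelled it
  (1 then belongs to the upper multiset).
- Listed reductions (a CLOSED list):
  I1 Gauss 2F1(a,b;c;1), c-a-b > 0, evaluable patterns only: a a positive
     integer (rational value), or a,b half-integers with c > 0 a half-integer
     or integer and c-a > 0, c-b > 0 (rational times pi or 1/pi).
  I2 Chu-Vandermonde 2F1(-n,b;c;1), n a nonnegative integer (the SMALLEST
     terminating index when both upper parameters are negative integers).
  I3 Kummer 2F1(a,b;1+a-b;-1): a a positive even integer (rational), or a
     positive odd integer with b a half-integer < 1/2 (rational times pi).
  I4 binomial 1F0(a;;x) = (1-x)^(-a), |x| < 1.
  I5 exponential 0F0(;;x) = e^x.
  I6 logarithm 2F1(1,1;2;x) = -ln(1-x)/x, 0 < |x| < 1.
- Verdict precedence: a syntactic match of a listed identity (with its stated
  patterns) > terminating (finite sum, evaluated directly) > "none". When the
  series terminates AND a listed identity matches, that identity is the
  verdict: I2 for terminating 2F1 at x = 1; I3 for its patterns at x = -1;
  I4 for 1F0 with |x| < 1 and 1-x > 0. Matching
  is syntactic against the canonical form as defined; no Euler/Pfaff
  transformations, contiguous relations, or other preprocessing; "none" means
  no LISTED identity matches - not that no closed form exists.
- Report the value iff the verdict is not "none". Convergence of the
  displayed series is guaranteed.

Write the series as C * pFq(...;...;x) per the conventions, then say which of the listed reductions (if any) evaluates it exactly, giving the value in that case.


Prefactor -3/4, argument 5/9: 3F2 with upper {-4, -3/5, 1/6} over lower {-2/3, -1/6}. Verdict: terminating - upper parameter -4 makes this a finite sum (last index 4), evaluated exactly. Sum: -10783/11220.

Key step: x = (5/9) and the lower running product (prefactor -3/4) is a rising factorial.
Adjacent-term ratio: r(k) = (5/9) * (k-4) (k-3/5) (k+1/6) / [(k-2/3) (k-1/6) (k+1)] - rational in k, leading ratio (5/9); with t_0 = -3/4, classification follows.


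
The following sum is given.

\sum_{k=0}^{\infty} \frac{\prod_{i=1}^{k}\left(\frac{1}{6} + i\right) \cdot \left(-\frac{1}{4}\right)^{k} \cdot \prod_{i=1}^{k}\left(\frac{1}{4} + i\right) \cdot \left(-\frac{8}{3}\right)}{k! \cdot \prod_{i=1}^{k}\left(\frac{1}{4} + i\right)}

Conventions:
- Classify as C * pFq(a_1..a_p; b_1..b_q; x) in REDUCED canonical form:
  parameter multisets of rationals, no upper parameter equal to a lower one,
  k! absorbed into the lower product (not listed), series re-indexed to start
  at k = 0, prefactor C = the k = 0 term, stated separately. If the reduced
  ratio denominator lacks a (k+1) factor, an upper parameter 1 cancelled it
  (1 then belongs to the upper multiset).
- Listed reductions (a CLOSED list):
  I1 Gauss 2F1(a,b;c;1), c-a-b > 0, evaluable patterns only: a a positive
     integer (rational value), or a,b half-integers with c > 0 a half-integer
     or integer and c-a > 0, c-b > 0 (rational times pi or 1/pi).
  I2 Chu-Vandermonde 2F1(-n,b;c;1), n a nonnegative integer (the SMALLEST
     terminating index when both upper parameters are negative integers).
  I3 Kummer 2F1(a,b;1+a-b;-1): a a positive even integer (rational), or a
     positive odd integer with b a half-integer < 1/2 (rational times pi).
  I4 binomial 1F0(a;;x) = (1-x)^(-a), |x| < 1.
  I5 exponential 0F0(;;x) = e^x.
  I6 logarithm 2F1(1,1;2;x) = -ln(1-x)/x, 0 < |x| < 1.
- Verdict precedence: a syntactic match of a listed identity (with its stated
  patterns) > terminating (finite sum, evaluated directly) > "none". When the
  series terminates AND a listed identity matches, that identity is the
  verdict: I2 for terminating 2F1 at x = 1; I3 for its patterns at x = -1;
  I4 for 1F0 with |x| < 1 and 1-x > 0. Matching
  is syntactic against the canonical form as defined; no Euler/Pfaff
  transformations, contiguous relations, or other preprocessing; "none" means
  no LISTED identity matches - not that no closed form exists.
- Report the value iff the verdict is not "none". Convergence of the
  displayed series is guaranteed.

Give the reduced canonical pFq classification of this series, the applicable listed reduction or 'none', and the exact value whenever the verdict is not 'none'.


Prefactor -\frac{8}{3}, argument -\frac{1}{4}: 1F0 with upper {\frac{7}{6}} over lower {-}. Verdict: this is binomial (I4) (the 1F0 binomial series: exponent -7/6, x = -\frac{1}{4}). Sum: \left(-\frac{8}{3}\right) \cdot \left(\frac{5}{4}\right)^{-\frac{7}{6}}.

Key step: with t_0 = -\frac{8}{3}, the running product (C = -8/3) telescopes to a rising factorial.
Consecutive-term ratio: r(k) = -\frac{1}{4} * (k+\frac{7}{6}) / [(k+1)] - rational; roots negated = parameters, x = -\frac{1}{4}, C = -\frac{8}{3}.


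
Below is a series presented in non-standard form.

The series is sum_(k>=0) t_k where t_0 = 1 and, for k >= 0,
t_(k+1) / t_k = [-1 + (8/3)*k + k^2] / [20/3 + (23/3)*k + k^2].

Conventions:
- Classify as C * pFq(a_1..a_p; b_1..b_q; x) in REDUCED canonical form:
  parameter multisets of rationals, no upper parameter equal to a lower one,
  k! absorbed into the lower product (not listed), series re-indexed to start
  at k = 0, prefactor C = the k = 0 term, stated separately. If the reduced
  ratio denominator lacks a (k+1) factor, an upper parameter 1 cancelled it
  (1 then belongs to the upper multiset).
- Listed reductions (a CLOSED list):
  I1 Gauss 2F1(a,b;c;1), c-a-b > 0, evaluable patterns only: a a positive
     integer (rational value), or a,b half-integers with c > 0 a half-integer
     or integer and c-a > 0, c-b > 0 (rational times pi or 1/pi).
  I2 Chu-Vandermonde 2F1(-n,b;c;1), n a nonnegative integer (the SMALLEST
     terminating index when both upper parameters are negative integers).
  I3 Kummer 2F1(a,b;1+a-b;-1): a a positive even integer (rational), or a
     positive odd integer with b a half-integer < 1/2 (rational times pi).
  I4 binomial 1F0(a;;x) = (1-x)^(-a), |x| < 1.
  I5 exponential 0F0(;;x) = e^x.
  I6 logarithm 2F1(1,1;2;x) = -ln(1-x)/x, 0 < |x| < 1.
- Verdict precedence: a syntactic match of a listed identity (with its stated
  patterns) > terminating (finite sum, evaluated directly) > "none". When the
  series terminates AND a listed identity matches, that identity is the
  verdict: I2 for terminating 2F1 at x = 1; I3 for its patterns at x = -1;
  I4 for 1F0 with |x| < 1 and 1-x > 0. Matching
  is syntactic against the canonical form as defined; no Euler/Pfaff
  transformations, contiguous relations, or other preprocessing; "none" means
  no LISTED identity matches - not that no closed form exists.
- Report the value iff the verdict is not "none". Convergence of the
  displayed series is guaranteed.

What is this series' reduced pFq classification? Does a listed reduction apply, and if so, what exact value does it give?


Classification (C = 1): 2F1 with upper {-1/3, 3}, lower {20/3}, argument x = 1. Verdict at x = 1: Gauss's theorem (I1) matches (x = 1: the Gamma ratio telescopes since c-a-b = 4 > 0 and a = 3 in Z>0). Value: 1309/1620.

Key step: from the first term 1: the expanded ratio factors over Q; prefactor 1, roots give parameters.
Term ratio: r(k) = 1 * (k-1/3) (k+3) / [(k+20/3) (k+1)] - poly over poly, x = 1 from leading terms; C = 1 at k = 0.


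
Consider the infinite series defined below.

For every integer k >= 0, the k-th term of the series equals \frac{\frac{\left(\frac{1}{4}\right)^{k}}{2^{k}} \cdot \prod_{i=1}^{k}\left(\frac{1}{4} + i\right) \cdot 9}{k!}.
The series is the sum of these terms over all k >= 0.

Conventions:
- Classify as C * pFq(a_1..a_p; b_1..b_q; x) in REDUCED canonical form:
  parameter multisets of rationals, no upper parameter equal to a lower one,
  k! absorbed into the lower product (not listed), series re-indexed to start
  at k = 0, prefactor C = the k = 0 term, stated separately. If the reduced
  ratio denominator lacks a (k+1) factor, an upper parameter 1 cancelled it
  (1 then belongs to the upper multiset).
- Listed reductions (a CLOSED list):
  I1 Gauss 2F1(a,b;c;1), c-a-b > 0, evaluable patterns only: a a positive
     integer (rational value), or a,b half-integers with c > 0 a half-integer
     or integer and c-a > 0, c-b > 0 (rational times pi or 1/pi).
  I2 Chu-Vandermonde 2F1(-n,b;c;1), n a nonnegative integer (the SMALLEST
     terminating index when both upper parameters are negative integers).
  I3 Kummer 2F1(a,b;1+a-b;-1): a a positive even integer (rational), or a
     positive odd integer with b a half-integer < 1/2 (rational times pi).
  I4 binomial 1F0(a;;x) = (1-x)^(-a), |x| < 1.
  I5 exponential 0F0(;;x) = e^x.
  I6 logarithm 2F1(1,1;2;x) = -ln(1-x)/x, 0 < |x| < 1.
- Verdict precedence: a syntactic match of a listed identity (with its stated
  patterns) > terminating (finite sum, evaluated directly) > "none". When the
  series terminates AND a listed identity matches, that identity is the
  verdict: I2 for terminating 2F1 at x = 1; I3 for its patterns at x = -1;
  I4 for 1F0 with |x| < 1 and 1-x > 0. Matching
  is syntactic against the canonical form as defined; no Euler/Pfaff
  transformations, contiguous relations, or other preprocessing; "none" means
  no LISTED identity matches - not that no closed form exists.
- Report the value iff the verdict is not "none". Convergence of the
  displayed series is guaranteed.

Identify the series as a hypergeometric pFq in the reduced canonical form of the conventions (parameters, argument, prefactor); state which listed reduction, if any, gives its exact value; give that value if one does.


Classification (C = 9): 1F0 with upper {\frac{5}{4}}, lower {-}, argument x = \frac{1}{8}. Verdict: this is the binomial series (I4) (the 1F0 binomial series: exponent -5/4, x = \frac{1}{8}). Exact value: 9 \cdot \left(\frac{7}{8}\right)^{-\frac{5}{4}}.

Structural cue: from the first term 9: the running product (C = 9) telescopes to a rising factorial.
Consecutive-term ratio: r(k) = \frac{1}{8} * (k+\frac{5}{4}) / [(k+1)] - rational in k, leading ratio \frac{1}{8}; with t_0 = 9, classification follows.


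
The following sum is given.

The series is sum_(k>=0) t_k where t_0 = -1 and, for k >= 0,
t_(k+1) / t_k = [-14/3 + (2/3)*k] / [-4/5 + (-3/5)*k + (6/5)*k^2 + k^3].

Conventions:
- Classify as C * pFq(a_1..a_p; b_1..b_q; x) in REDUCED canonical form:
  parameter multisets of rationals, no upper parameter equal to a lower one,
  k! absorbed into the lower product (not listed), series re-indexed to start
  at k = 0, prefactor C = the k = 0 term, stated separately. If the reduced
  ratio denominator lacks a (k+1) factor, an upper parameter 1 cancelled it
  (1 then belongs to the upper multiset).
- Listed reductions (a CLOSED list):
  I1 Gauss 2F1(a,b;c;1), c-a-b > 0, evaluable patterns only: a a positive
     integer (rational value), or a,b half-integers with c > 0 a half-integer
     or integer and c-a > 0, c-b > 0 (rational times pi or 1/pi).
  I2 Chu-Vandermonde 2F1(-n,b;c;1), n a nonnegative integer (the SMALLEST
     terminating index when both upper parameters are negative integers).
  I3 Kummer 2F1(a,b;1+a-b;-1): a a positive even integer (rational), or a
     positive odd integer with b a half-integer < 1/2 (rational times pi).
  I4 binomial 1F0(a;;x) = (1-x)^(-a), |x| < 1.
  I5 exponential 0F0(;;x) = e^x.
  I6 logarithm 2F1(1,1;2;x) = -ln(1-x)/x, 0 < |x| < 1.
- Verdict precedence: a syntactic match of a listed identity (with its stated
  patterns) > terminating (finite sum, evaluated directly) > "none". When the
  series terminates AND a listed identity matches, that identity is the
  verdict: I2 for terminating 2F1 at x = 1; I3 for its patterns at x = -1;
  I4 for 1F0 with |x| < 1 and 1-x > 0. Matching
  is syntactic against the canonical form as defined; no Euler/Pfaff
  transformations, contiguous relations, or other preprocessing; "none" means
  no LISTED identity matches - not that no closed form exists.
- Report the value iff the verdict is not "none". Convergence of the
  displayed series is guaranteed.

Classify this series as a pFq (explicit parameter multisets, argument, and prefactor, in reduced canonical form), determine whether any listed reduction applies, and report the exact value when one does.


With C = -1: the canonical form is 1F2(-7; -4/5, 1; 2/3). Verdict: terminating - upper -7 stops the sum at k = 7; the 8 terms are added exactly. Its exact value is 555943560017/39720608928.

Structural cue: t_0 being -1, factor the ratio over Q (prefactor -1): negated roots = parameters.
Adjacent-term ratio: r(k) = (2/3) * (k-7) / [(k-4/5) (k+1) (k+1)] - rational; roots negated = parameters, x = (2/3), C = -1.


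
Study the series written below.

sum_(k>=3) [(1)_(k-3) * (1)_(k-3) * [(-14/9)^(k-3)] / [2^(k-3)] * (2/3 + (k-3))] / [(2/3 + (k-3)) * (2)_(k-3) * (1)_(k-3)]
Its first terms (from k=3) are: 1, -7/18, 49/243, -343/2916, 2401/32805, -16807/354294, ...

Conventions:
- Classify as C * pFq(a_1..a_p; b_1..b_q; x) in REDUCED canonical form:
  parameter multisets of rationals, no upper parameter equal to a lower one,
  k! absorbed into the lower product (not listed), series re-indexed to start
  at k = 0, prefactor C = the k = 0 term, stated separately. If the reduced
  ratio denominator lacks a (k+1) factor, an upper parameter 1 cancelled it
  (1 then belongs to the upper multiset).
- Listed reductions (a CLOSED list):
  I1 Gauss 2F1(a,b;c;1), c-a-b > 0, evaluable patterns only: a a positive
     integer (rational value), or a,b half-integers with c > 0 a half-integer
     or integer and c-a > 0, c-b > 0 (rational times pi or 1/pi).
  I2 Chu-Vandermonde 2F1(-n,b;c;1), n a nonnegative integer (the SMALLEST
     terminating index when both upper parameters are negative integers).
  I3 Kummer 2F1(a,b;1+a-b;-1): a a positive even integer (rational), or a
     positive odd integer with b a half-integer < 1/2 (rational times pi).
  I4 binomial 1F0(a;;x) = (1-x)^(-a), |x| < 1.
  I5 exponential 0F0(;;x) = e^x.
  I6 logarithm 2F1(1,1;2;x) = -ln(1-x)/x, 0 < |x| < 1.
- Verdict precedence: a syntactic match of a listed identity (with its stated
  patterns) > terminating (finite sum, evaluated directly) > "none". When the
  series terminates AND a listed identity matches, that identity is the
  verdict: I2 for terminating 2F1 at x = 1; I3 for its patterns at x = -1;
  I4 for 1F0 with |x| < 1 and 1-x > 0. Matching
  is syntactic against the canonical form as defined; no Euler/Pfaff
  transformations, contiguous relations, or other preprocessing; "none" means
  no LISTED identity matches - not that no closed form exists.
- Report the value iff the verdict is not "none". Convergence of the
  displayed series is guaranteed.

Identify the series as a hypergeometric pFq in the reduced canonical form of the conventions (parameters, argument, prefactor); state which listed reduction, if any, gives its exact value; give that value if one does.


With C = 1: the canonical form is 2F1(1, 1; 2; -7/9). Verdict: this is the I6 logarithm reduction (the logarithm: parameters (1,1;2), x = -7/9). Sum: (9/7) * ln(16/9).

The tell: t_0 being 1, (1)_k (C = 1) is k! itself.
Term ratio: r(k) = (-7/9) * (k+1) (k+1) / [(k+2) (k+1)] - rational in k, leading ratio (-7/9); with t_0 = 1, classification follows.
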